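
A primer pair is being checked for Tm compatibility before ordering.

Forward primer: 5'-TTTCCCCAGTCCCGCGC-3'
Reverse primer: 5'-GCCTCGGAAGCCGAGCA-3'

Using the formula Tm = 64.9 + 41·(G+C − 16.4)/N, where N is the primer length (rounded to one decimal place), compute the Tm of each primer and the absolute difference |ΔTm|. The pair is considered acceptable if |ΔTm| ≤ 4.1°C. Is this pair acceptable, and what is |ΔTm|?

Forward: G+C = 12, N = 17 → Tm = 64.9 + 41·(12 − 16.4)/17 = 54.3°C.
Reverse: G+C = 12, N = 17 → Tm = 64.9 + 41·(12 − 16.4)/17 = 54.3°C.
|ΔTm| = |54.3 − 54.3| = 0.0°C, ≤ 4.1°C.

|ΔTm| = 0.0°C; the pair is acceptable.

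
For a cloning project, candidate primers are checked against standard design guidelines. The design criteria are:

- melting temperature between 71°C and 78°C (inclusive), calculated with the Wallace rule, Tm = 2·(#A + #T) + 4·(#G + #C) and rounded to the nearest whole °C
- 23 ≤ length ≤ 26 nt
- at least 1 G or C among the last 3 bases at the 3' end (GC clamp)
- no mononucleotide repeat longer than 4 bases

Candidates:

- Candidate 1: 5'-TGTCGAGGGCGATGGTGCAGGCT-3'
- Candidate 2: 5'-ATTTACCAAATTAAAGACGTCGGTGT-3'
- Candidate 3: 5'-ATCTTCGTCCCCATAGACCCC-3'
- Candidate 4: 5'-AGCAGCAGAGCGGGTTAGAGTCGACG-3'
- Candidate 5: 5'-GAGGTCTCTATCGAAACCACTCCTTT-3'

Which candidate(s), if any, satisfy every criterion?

Candidate 1 only.

Candidate 1 (23 nt, A=3 T=5 G=11 C=4): Tm = 2·8 + 4·15 = 76°C ✓; length 23 ✓; 3' end GCT has 2 G/C ✓; longest run = 3 ✓ — passes.
Candidate 2 (26 nt, A=9 T=8 G=5 C=4): Tm = 2·17 + 4·9 = 70°C, outside 71–78°C ✗; length 26 ✓; 3' end TGT has 1 G/C ✓; longest run = 3 ✓ — fails.
Candidate 3 (21 nt, A=4 T=5 G=2 C=10): Tm = 2·9 + 4·12 = 66°C, outside 71–78°C ✗; length 21, outside 23–26 ✗; 3' end CCC has 3 G/C ✓; longest run = 4 ✓ — fails.
Candidate 4 (26 nt, A=7 T=3 G=11 C=5): Tm = 2·10 + 4·16 = 84°C, outside 71–78°C ✗; length 26 ✓; 3' end ACG has 2 G/C ✓; longest run = 3 ✓ — fails.
Candidate 5 (26 nt, A=6 T=8 G=4 C=8): Tm = 2·14 + 4·12 = 76°C ✓; length 26 ✓; 3' end TTT has 0 G/C, need ≥1 ✗; longest run = 3 ✓ — fails.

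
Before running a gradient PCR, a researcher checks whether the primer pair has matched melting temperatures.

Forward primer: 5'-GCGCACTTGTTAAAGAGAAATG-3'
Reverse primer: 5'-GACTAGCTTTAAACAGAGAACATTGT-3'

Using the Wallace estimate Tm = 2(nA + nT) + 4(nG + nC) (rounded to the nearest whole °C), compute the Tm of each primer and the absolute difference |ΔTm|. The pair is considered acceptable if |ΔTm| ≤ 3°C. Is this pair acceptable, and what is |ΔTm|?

Forward: A=8 T=5 G=6 C=3 → Tm = 2·13 + 4·9 = 62°C.
Reverse: A=10 T=7 G=5 C=4 → Tm = 2·17 + 4·9 = 70°C.
|ΔTm| = |62 − 70| = 8°C, > 3°C.

|ΔTm| = 8°C; the pair is not acceptable.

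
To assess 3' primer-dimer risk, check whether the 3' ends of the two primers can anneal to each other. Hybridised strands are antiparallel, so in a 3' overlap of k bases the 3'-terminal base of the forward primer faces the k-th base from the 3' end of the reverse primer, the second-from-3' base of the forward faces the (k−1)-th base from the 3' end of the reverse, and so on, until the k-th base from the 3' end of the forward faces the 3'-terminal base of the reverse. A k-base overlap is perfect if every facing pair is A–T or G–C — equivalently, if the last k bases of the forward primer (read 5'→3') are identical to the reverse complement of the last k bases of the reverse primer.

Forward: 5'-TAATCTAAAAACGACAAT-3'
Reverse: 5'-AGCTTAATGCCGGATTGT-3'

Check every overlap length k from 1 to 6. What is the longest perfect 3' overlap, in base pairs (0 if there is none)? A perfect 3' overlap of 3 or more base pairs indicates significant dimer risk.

Last 6 bases (5'→3') — forward …GACAAT, reverse …GATTGT.
Reverse complement of the reverse primer's last 6 bases: ACAATC; its first k bases are the reverse complement of the reverse primer's last k bases, so a perfect k-base overlap needs the forward primer's last k bases to equal them.
Comparing (forward last k vs required): k=1: T vs A ✗; k=2: AT vs AC ✗; k=3: AAT vs ACA ✗; k=4: CAAT vs ACAA ✗; k=5: ACAAT vs ACAAT ✓; k=6: GACAAT vs ACAATC ✗.
Only k = 5 is perfect, so the longest perfect 3' overlap is 5.

Longest perfect overlap: 5 complementary base pairs; significant dimer risk (threshold 3).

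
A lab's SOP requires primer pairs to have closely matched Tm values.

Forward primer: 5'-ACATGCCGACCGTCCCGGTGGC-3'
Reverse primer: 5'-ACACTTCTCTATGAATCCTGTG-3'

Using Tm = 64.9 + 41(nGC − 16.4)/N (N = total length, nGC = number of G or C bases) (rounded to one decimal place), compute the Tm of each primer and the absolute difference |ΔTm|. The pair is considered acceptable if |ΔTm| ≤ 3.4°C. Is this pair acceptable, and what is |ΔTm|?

|ΔTm| = 13.1°C; the pair is not acceptable.

Forward: G+C = 16, N = 22 → Tm = 64.9 + 41·(16 − 16.4)/22 = 64.2°C.
Reverse: G+C = 9, N = 22 → Tm = 64.9 + 41·(9 − 16.4)/22 = 51.1°C.
|ΔTm| = |64.2 − 51.1| = 13.1°C, > 3.4°C.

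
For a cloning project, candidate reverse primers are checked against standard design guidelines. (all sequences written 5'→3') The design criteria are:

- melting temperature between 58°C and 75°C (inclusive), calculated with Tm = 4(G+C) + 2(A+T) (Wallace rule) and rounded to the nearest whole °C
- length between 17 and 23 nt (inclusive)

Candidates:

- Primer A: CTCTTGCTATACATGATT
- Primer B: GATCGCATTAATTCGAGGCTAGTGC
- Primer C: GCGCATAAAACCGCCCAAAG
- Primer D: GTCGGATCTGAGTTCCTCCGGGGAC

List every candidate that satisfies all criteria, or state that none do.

Primer A (18 nt, A=4 T=8 G=2 C=4): Tm = 2·12 + 4·6 = 48°C, outside 58–75°C ✗; length 18 ✓ — fails.
Primer B (25 nt, A=6 T=7 G=7 C=5): Tm = 2·13 + 4·12 = 74°C ✓; length 25, outside 17–23 ✗ — fails.
Primer C (20 nt, A=8 T=1 G=4 C=7): Tm = 2·9 + 4·11 = 62°C ✓; length 20 ✓ — passes.
Primer D (25 nt, A=3 T=6 G=9 C=7): Tm = 2·9 + 4·16 = 82°C, outside 58–75°C ✗; length 25, outside 17–23 ✗ — fails.

Primer C only.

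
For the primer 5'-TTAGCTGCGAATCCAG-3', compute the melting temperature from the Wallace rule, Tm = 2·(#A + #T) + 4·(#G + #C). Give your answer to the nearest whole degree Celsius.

Base counts: A=4, T=4, G=4, C=4 (length 16).
Tm = 2·(4+4) + 4·(4+4) = 2·8 + 4·8 = 16 + 32 = 48°C.

48°C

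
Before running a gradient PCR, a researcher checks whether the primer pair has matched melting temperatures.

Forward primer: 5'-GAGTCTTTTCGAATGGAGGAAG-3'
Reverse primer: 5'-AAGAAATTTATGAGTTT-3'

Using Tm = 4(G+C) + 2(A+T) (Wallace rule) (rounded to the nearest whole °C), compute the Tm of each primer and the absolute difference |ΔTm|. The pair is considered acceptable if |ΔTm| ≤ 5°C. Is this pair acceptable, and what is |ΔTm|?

Forward: A=6 T=6 G=8 C=2 → Tm = 2·12 + 4·10 = 64°C.
Reverse: A=7 T=7 G=3 C=0 → Tm = 2·14 + 4·3 = 40°C.
|ΔTm| = |64 − 40| = 24°C, > 5°C.

|ΔTm| = 24°C; the pair is not acceptable.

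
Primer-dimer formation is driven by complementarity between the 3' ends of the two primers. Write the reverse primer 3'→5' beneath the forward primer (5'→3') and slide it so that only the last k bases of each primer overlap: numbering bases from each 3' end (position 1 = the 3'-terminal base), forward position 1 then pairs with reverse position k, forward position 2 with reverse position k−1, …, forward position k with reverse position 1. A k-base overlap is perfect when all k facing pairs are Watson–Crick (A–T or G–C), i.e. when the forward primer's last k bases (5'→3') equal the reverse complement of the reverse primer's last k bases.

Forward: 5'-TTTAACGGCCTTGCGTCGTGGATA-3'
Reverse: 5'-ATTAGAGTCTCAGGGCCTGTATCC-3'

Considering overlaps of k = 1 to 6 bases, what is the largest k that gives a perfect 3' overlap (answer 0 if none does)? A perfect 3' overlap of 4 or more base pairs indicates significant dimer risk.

Longest perfect overlap: 5 complementary base pairs; significant dimer risk (threshold 4).

Last 6 bases (5'→3') — forward …TGGATA, reverse …GTATCC.
Reverse complement of the reverse primer's last 6 bases: GGATAC; its first k bases are the reverse complement of the reverse primer's last k bases, so a perfect k-base overlap needs the forward primer's last k bases to equal them.
Comparing (forward last k vs required): k=1: A vs G ✗; k=2: TA vs GG ✗; k=3: ATA vs GGA ✗; k=4: GATA vs GGAT ✗; k=5: GGATA vs GGATA ✓; k=6: TGGATA vs GGATAC ✗.
Only k = 5 is perfect, so the longest perfect 3' overlap is 5.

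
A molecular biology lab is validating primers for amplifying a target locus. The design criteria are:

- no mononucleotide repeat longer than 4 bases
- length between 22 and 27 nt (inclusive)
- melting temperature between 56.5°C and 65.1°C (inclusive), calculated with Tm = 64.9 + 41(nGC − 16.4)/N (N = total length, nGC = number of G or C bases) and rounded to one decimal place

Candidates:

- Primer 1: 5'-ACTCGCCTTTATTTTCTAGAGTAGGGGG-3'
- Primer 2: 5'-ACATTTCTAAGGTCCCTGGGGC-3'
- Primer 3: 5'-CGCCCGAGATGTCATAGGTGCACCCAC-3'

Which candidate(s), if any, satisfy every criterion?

Primer 1 (28 nt, A=5 T=10 G=8 C=5): longest run = 5, exceeds 4 ✗; length 28, outside 22–27 ✗; Tm = 64.9 + 41·(13 − 16.4)/28 = 59.9°C ✓ — fails.
Primer 2 (22 nt, A=4 T=6 G=6 C=6): longest run = 4 ✓; length 22 ✓; Tm = 64.9 + 41·(12 − 16.4)/22 = 56.7°C ✓ — passes.
Primer 3 (27 nt, A=6 T=4 G=7 C=10): longest run = 3 ✓; length 27 ✓; Tm = 64.9 + 41·(17 − 16.4)/27 = 65.8°C, outside 56.5–65.1°C ✗ — fails.

Primer 2 only.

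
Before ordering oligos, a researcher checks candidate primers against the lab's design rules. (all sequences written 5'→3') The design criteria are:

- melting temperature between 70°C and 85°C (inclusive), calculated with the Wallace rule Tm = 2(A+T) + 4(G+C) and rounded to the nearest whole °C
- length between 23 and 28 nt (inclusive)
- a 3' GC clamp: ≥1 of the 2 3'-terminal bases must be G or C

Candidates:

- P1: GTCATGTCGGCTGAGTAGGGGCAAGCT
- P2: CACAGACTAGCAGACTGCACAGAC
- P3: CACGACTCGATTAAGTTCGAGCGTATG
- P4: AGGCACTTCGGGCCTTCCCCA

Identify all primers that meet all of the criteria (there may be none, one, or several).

P2 and P3.

P1 (27 nt, A=5 T=6 G=11 C=5): Tm = 2·11 + 4·16 = 86°C, outside 70–85°C ✗; length 27 ✓; 3' end CT has 1 G/C ✓ — fails.
P2 (24 nt, A=9 T=2 G=5 C=8): Tm = 2·11 + 4·13 = 74°C ✓; length 24 ✓; 3' end AC has 1 G/C ✓ — passes.
P3 (27 nt, A=7 T=7 G=7 C=6): Tm = 2·14 + 4·13 = 80°C ✓; length 27 ✓; 3' end TG has 1 G/C ✓ — passes.
P4 (21 nt, A=3 T=4 G=5 C=9): Tm = 2·7 + 4·14 = 70°C ✓; length 21, outside 23–28 ✗; 3' end CA has 1 G/C ✓ — fails.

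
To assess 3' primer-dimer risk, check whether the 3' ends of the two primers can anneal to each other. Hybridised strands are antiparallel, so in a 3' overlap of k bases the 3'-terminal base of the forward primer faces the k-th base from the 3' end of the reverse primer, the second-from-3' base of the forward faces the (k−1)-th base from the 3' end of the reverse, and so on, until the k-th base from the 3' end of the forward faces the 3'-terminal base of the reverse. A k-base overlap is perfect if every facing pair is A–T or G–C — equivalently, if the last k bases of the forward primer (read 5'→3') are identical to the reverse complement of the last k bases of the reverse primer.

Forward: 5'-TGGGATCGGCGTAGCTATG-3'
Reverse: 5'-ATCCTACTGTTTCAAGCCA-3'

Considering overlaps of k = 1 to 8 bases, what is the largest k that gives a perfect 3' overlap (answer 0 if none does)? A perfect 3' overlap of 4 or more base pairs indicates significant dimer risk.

Longest perfect overlap: 2 complementary base pairs; below the dimer-risk threshold (threshold 4).

Last 8 bases (5'→3') — forward …TAGCTATG, reverse …TCAAGCCA.
Reverse complement of the reverse primer's last 8 bases: TGGCTTGA; its first k bases are the reverse complement of the reverse primer's last k bases, so a perfect k-base overlap needs the forward primer's last k bases to equal them.
Comparing (forward last k vs required): k=1: G vs T ✗; k=2: TG vs TG ✓; k=3: ATG vs TGG ✗; k=4: TATG vs TGGC ✗; k=5: CTATG vs TGGCT ✗; k=6: GCTATG vs TGGCTT ✗; k=7: AGCTATG vs TGGCTTG ✗; k=8: TAGCTATG vs TGGCTTGA ✗.
Only k = 2 is perfect, so the longest perfect 3' overlap is 2.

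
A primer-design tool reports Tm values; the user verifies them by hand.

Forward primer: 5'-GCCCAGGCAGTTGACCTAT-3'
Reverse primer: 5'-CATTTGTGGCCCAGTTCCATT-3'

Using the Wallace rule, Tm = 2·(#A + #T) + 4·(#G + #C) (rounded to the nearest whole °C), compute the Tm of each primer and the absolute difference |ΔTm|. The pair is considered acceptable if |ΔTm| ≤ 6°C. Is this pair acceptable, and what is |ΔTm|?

|ΔTm| = 2°C; the pair is acceptable.

Forward: A=4 T=4 G=5 C=6 → Tm = 2·8 + 4·11 = 60°C.
Reverse: A=3 T=8 G=4 C=6 → Tm = 2·11 + 4·10 = 62°C.
|ΔTm| = |60 − 62| = 2°C, ≤ 6°C.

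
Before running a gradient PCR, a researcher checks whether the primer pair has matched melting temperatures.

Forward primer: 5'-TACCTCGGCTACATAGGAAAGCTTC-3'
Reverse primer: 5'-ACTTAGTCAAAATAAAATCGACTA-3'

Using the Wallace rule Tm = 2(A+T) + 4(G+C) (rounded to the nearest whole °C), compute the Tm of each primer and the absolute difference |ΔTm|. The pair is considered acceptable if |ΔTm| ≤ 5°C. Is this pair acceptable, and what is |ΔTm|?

|ΔTm| = 14°C; the pair is not acceptable.

Forward: A=7 T=6 G=5 C=7 → Tm = 2·13 + 4·12 = 74°C.
Reverse: A=12 T=6 G=2 C=4 → Tm = 2·18 + 4·6 = 60°C.
|ΔTm| = |74 − 60| = 14°C, > 5°C.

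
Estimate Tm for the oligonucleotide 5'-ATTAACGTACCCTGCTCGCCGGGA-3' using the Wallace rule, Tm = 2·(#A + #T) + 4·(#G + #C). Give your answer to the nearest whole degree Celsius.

76°C

Base counts: A=5, T=5, G=6, C=8 (length 24).
Tm = 2·(5+5) + 4·(6+8) = 2·10 + 4·14 = 20 + 56 = 76°C.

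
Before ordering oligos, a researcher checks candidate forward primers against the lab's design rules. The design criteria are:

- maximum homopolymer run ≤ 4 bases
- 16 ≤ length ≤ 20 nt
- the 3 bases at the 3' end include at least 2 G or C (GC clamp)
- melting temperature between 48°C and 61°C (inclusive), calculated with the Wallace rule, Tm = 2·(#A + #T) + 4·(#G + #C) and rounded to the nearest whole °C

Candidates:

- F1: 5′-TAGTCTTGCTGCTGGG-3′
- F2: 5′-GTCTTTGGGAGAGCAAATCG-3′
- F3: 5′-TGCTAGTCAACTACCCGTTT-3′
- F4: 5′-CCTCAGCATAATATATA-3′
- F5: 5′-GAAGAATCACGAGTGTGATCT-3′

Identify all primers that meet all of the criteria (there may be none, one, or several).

F1 and F2.

F1 (16 nt, A=1 T=6 G=6 C=3): longest run = 3 ✓; length 16 ✓; 3' end GGG has 3 G/C ✓; Tm = 2·7 + 4·9 = 50°C ✓ — passes.
F2 (20 nt, A=5 T=5 G=7 C=3): longest run = 3 ✓; length 20 ✓; 3' end TCG has 2 G/C ✓; Tm = 2·10 + 4·10 = 60°C ✓ — passes.
F3 (20 nt, A=4 T=7 G=3 C=6): longest run = 3 ✓; length 20 ✓; 3' end TTT has 0 G/C, need ≥2 ✗; Tm = 2·11 + 4·9 = 58°C ✓ — fails.
F4 (17 nt, A=7 T=5 G=1 C=4): longest run = 2 ✓; length 17 ✓; 3' end ATA has 0 G/C, need ≥2 ✗; Tm = 2·12 + 4·5 = 44°C, outside 48–61°C ✗ — fails.
F5 (21 nt, A=7 T=5 G=6 C=3): longest run = 2 ✓; length 21, outside 16–20 ✗; 3' end TCT has 1 G/C, need ≥2 ✗; Tm = 2·12 + 4·9 = 60°C ✓ — fails.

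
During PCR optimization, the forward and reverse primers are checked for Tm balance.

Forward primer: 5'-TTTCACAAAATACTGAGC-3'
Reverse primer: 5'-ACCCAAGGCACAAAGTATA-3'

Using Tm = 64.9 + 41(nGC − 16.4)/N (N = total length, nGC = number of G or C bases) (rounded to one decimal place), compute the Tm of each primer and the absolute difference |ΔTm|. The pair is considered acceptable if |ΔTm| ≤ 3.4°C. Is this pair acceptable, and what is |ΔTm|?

|ΔTm| = 5.6°C; the pair is not acceptable.

Forward: G+C = 6, N = 18 → Tm = 64.9 + 41·(6 − 16.4)/18 = 41.2°C.
Reverse: G+C = 8, N = 19 → Tm = 64.9 + 41·(8 − 16.4)/19 = 46.8°C.
|ΔTm| = |41.2 − 46.8| = 5.6°C, > 3.4°C.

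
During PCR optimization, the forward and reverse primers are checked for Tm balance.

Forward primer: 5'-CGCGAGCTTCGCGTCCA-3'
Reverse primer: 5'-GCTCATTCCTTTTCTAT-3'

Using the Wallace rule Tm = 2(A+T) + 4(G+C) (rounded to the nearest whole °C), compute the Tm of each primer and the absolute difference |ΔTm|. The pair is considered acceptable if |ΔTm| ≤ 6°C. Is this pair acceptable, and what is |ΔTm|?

|ΔTm| = 12°C; the pair is not acceptable.

Forward: A=2 T=3 G=5 C=7 → Tm = 2·5 + 4·12 = 58°C.
Reverse: A=2 T=9 G=1 C=5 → Tm = 2·11 + 4·6 = 46°C.
|ΔTm| = |58 − 46| = 12°C, > 6°C.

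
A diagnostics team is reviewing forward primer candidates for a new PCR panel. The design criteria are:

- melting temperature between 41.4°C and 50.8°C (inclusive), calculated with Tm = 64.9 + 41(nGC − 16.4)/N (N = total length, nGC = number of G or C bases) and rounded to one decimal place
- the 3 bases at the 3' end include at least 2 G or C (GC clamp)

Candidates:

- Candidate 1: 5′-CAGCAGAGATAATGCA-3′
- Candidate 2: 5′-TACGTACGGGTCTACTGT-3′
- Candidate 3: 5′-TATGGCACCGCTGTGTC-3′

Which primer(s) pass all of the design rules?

Candidate 1 (16 nt, A=7 T=2 G=4 C=3): Tm = 64.9 + 41·(7 − 16.4)/16 = 40.8°C, outside 41.4–50.8°C ✗; 3' end GCA has 2 G/C ✓ — fails.
Candidate 2 (18 nt, A=3 T=6 G=5 C=4): Tm = 64.9 + 41·(9 − 16.4)/18 = 48.0°C ✓; 3' end TGT has 1 G/C, need ≥2 ✗ — fails.
Candidate 3 (17 nt, A=2 T=5 G=5 C=5): Tm = 64.9 + 41·(10 − 16.4)/17 = 49.5°C ✓; 3' end GTC has 2 G/C ✓ — passes.

Candidate 3 only.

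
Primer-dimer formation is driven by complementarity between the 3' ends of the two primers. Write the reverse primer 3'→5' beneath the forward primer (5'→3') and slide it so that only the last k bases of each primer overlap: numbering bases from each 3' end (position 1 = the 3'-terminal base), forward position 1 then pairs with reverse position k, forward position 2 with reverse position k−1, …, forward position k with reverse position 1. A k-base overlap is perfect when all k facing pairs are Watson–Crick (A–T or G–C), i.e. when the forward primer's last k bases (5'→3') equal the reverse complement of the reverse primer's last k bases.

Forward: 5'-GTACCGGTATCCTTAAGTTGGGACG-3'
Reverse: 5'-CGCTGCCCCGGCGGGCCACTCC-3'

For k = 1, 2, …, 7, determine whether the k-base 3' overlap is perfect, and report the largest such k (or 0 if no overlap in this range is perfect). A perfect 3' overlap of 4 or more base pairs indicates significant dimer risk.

Longest perfect overlap: 1 complementary base pair; below the dimer-risk threshold (threshold 4).

Last 7 bases (5'→3') — forward …TGGGACG, reverse …CCACTCC.
Reverse complement of the reverse primer's last 7 bases: GGAGTGG; its first k bases are the reverse complement of the reverse primer's last k bases, so a perfect k-base overlap needs the forward primer's last k bases to equal them.
Comparing (forward last k vs required): k=1: G vs G ✓; k=2: CG vs GG ✗; k=3: ACG vs GGA ✗; k=4: GACG vs GGAG ✗; k=5: GGACG vs GGAGT ✗; k=6: GGGACG vs GGAGTG ✗; k=7: TGGGACG vs GGAGTGG ✗.
Only k = 1 is perfect, so the longest perfect 3' overlap is 1.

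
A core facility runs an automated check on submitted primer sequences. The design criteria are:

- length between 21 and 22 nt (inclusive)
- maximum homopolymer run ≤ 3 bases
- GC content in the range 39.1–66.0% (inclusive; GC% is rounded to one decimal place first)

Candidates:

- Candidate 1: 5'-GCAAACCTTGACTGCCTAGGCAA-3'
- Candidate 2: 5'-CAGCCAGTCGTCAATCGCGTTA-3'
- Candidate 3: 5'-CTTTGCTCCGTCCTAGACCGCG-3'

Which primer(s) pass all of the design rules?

Candidate 1 (23 nt, A=7 T=4 G=5 C=7): length 23, outside 21–22 ✗; longest run = 3 ✓; GC 12/23 = 52.2% ✓ — fails.
Candidate 2 (22 nt, A=5 T=5 G=5 C=7): length 22 ✓; longest run = 2 ✓; GC 12/22 = 54.5% ✓ — passes.
Candidate 3 (22 nt, A=2 T=6 G=5 C=9): length 22 ✓; longest run = 3 ✓; GC 14/22 = 63.6% ✓ — passes.

Candidate 2 and Candidate 3.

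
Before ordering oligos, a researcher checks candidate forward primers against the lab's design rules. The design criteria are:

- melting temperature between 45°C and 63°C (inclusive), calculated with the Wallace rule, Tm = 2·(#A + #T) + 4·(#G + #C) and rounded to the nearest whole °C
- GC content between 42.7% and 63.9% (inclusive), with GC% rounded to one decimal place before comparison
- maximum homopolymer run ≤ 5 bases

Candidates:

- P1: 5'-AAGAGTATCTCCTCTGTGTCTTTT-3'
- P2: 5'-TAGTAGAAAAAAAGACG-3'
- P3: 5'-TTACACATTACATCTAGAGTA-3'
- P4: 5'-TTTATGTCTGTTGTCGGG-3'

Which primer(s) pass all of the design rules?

P1 (24 nt, A=4 T=11 G=4 C=5): Tm = 2·15 + 4·9 = 66°C, outside 45–63°C ✗; GC 9/24 = 37.5%, outside 42.7–63.9% ✗; longest run = 4 ✓ — fails.
P2 (17 nt, A=10 T=2 G=4 C=1): Tm = 2·12 + 4·5 = 44°C, outside 45–63°C ✗; GC 5/17 = 29.4%, outside 42.7–63.9% ✗; longest run = 7, exceeds 5 ✗ — fails.
P3 (21 nt, A=8 T=7 G=2 C=4): Tm = 2·15 + 4·6 = 54°C ✓; GC 6/21 = 28.6%, outside 42.7–63.9% ✗; longest run = 2 ✓ — fails.
P4 (18 nt, A=1 T=9 G=6 C=2): Tm = 2·10 + 4·8 = 52°C ✓; GC 8/18 = 44.4% ✓; longest run = 3 ✓ — passes.

P4 only.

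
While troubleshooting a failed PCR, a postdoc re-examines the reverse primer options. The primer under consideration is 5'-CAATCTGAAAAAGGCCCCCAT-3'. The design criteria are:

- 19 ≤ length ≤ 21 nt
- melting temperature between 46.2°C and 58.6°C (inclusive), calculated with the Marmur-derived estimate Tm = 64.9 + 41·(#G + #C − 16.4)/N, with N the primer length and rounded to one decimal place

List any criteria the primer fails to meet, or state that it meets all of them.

Base counts: A=8, T=3, G=3, C=7 (length 21).
length: length 21 ✓
Tm: Tm = 64.9 + 41·(10 − 16.4)/21 = 52.4°C ✓

Meets all criteria.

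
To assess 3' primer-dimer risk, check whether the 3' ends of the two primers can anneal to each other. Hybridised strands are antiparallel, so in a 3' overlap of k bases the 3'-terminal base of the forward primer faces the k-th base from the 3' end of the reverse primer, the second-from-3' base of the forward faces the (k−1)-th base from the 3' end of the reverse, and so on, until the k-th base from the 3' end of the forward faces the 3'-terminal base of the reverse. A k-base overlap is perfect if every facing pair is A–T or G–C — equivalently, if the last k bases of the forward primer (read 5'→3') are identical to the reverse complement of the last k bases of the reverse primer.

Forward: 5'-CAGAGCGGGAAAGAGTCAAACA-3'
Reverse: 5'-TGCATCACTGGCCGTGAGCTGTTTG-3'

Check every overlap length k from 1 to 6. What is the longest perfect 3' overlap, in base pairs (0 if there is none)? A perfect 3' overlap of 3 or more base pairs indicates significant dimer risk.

Longest perfect overlap: 6 complementary base pairs; significant dimer risk (threshold 3).

Last 6 bases (5'→3') — forward …CAAACA, reverse …TGTTTG.
Reverse complement of the reverse primer's last 6 bases: CAAACA; its first k bases are the reverse complement of the reverse primer's last k bases, so a perfect k-base overlap needs the forward primer's last k bases to equal them.
Comparing (forward last k vs required): k=1: A vs C ✗; k=2: CA vs CA ✓; k=3: ACA vs CAA ✗; k=4: AACA vs CAAA ✗; k=5: AAACA vs CAAAC ✗; k=6: CAAACA vs CAAACA ✓.
Perfect overlaps at k = 2, 6; the largest is 6.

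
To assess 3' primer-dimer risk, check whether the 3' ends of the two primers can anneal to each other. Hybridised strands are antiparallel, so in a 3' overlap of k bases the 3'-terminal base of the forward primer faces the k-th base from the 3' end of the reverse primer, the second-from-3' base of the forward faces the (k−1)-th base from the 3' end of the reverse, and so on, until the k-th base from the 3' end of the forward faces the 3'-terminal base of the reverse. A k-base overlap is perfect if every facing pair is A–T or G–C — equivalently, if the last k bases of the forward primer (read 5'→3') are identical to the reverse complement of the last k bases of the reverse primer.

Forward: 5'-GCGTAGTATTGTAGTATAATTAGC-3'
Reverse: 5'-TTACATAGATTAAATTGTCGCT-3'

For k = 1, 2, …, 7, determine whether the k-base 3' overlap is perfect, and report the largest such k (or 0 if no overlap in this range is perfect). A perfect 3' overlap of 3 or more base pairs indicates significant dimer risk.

Longest perfect overlap: 3 complementary base pairs; significant dimer risk (threshold 3).

Last 7 bases (5'→3') — forward …AATTAGC, reverse …TGTCGCT.
Reverse complement of the reverse primer's last 7 bases: AGCGACA; its first k bases are the reverse complement of the reverse primer's last k bases, so a perfect k-base overlap needs the forward primer's last k bases to equal them.
Comparing (forward last k vs required): k=1: C vs A ✗; k=2: GC vs AG ✗; k=3: AGC vs AGC ✓; k=4: TAGC vs AGCG ✗; k=5: TTAGC vs AGCGA ✗; k=6: ATTAGC vs AGCGAC ✗; k=7: AATTAGC vs AGCGACA ✗.
Only k = 3 is perfect, so the longest perfect 3' overlap is 3.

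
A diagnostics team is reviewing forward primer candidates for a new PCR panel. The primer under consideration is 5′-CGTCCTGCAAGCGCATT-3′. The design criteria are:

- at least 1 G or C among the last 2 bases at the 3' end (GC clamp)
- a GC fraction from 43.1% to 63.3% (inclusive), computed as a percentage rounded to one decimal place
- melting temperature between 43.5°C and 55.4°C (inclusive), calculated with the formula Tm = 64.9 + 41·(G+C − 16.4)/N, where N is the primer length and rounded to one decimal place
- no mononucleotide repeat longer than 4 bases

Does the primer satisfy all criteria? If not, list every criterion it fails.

Fails: GC clamp.

Base counts: A=3, T=4, G=4, C=6 (length 17).
GC clamp: 3' end TT has 0 G/C, need ≥1 ✗
GC content: GC 10/17 = 58.8% ✓
Tm: Tm = 64.9 + 41·(10 − 16.4)/17 = 49.5°C ✓
homopolymer run: longest run = 2 ✓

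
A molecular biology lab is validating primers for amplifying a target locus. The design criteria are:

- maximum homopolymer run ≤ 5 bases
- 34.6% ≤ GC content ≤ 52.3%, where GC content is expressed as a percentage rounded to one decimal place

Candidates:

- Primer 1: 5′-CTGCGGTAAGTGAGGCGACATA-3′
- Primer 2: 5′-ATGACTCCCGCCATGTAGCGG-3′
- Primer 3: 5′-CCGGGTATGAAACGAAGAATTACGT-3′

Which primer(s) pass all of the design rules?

Primer 1 (22 nt, A=6 T=4 G=8 C=4): longest run = 2 ✓; GC 12/22 = 54.5%, outside 34.6–52.3% ✗ — fails.
Primer 2 (21 nt, A=4 T=4 G=6 C=7): longest run = 3 ✓; GC 13/21 = 61.9%, outside 34.6–52.3% ✗ — fails.
Primer 3 (25 nt, A=9 T=5 G=7 C=4): longest run = 3 ✓; GC 11/25 = 44.0% ✓ — passes.

Primer 3 only.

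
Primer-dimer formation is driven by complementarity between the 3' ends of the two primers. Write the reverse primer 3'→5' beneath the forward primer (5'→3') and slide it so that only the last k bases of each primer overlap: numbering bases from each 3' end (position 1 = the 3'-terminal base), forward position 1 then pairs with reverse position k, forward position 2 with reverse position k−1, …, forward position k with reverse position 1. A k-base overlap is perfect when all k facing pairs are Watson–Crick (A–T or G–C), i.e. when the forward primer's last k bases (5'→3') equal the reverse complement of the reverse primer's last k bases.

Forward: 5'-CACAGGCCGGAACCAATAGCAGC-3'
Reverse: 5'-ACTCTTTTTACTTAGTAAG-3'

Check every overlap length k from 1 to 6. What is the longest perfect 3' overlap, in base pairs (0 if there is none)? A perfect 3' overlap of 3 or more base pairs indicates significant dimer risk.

Last 6 bases (5'→3') — forward …AGCAGC, reverse …AGTAAG.
Reverse complement of the reverse primer's last 6 bases: CTTACT; its first k bases are the reverse complement of the reverse primer's last k bases, so a perfect k-base overlap needs the forward primer's last k bases to equal them.
Comparing (forward last k vs required): k=1: C vs C ✓; k=2: GC vs CT ✗; k=3: AGC vs CTT ✗; k=4: CAGC vs CTTA ✗; k=5: GCAGC vs CTTAC ✗; k=6: AGCAGC vs CTTACT ✗.
Only k = 1 is perfect, so the longest perfect 3' overlap is 1.

Longest perfect overlap: 1 complementary base pair; below the dimer-risk threshold (threshold 3).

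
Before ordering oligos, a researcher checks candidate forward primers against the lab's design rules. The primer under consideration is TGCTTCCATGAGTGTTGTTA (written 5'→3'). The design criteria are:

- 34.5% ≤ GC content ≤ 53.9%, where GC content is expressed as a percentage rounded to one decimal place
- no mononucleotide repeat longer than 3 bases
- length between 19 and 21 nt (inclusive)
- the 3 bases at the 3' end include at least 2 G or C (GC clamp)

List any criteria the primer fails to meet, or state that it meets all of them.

Base counts: A=3, T=9, G=5, C=3 (length 20).
GC content: GC 8/20 = 40.0% ✓
homopolymer run: longest run = 2 ✓
length: length 20 ✓
GC clamp: 3' end TTA has 0 G/C, need ≥2 ✗

Fails: GC clamp.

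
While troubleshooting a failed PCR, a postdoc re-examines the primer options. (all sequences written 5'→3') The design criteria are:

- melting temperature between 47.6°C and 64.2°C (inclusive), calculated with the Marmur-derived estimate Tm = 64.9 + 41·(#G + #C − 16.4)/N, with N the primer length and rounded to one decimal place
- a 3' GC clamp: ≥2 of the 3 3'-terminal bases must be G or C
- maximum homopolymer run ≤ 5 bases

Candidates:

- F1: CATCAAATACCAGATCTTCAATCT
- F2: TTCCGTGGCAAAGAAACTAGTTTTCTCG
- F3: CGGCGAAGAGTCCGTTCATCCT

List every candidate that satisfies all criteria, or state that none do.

F1 (24 nt, A=9 T=7 G=1 C=7): Tm = 64.9 + 41·(8 − 16.4)/24 = 50.6°C ✓; 3' end TCT has 1 G/C, need ≥2 ✗; longest run = 3 ✓ — fails.
F2 (28 nt, A=7 T=9 G=6 C=6): Tm = 64.9 + 41·(12 − 16.4)/28 = 58.5°C ✓; 3' end TCG has 2 G/C ✓; longest run = 4 ✓ — passes.
F3 (22 nt, A=4 T=5 G=6 C=7): Tm = 64.9 + 41·(13 − 16.4)/22 = 58.6°C ✓; 3' end CCT has 2 G/C ✓; longest run = 2 ✓ — passes.

F2 and F3.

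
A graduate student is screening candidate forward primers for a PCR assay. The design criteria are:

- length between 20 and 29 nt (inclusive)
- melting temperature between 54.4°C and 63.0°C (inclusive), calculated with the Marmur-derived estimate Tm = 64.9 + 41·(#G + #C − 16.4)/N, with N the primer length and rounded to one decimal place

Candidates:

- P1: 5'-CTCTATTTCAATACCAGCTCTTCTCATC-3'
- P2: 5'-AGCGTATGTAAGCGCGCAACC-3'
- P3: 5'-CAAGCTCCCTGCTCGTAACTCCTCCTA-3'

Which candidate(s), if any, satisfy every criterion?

P1, P2 and P3.

P1 (28 nt, A=6 T=11 G=1 C=10): length 28 ✓; Tm = 64.9 + 41·(11 − 16.4)/28 = 57.0°C ✓ — passes.
P2 (21 nt, A=6 T=3 G=6 C=6): length 21 ✓; Tm = 64.9 + 41·(12 − 16.4)/21 = 56.3°C ✓ — passes.
P3 (27 nt, A=5 T=7 G=3 C=12): length 27 ✓; Tm = 64.9 + 41·(15 − 16.4)/27 = 62.8°C ✓ — passes.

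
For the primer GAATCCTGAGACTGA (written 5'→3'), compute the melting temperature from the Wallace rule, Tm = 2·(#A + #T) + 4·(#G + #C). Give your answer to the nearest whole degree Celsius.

44°C

Base counts: A=5, T=3, G=4, C=3 (length 15).
Tm = 2·(5+3) + 4·(4+3) = 2·8 + 4·7 = 16 + 28 = 44°C.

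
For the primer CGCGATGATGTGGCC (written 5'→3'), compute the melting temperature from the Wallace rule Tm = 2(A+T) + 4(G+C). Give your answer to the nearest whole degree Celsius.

Base counts: A=2, T=3, G=6, C=4 (length 15).
Tm = 2·(2+3) + 4·(6+4) = 2·5 + 4·10 = 10 + 40 = 50°C.

50°C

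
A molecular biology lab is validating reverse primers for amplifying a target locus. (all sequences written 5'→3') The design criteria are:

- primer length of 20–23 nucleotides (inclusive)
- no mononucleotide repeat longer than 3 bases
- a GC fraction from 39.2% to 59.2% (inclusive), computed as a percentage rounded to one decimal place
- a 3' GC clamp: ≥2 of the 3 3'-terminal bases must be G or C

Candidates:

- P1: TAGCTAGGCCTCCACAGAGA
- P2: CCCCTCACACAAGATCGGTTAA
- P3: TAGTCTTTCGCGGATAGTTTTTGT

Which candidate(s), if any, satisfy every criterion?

P1 (20 nt, A=6 T=3 G=5 C=6): length 20 ✓; longest run = 2 ✓; GC 11/20 = 55.0% ✓; 3' end AGA has 1 G/C, need ≥2 ✗ — fails.
P2 (22 nt, A=7 T=4 G=3 C=8): length 22 ✓; longest run = 4, exceeds 3 ✗; GC 11/22 = 50.0% ✓; 3' end TAA has 0 G/C, need ≥2 ✗ — fails.
P3 (24 nt, A=3 T=12 G=6 C=3): length 24, outside 20–23 ✗; longest run = 5, exceeds 3 ✗; GC 9/24 = 37.5%, outside 39.2–59.2% ✗; 3' end TGT has 1 G/C, need ≥2 ✗ — fails.

None of the candidates satisfy all criteria.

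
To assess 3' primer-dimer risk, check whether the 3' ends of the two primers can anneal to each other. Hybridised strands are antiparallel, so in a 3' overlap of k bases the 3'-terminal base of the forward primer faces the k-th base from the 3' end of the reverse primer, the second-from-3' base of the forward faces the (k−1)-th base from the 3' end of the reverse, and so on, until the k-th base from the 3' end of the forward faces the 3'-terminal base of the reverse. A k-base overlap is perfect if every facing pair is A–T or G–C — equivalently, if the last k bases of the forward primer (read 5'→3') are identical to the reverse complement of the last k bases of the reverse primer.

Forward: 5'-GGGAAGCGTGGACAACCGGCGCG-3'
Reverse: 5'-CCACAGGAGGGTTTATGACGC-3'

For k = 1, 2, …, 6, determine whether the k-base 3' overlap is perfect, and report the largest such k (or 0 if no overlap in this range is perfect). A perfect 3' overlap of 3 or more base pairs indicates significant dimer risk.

Last 6 bases (5'→3') — forward …GGCGCG, reverse …TGACGC.
Reverse complement of the reverse primer's last 6 bases: GCGTCA; its first k bases are the reverse complement of the reverse primer's last k bases, so a perfect k-base overlap needs the forward primer's last k bases to equal them.
Comparing (forward last k vs required): k=1: G vs G ✓; k=2: CG vs GC ✗; k=3: GCG vs GCG ✓; k=4: CGCG vs GCGT ✗; k=5: GCGCG vs GCGTC ✗; k=6: GGCGCG vs GCGTCA ✗.
Perfect overlaps at k = 1, 3; the largest is 3.

Longest perfect overlap: 3 complementary base pairs; significant dimer risk (threshold 3).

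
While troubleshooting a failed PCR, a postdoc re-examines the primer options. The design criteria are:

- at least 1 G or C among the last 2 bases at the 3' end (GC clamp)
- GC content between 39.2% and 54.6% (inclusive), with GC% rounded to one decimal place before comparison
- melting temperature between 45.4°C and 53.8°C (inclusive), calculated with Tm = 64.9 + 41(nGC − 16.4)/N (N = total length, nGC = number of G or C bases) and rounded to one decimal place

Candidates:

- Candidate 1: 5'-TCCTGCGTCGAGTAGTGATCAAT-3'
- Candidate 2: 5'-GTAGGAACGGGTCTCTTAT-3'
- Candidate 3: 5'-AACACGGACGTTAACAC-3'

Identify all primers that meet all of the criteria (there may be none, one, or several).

Candidate 1 (23 nt, A=5 T=7 G=6 C=5): 3' end AT has 0 G/C, need ≥1 ✗; GC 11/23 = 47.8% ✓; Tm = 64.9 + 41·(11 − 16.4)/23 = 55.3°C, outside 45.4–53.8°C ✗ — fails.
Candidate 2 (19 nt, A=4 T=6 G=6 C=3): 3' end AT has 0 G/C, need ≥1 ✗; GC 9/19 = 47.4% ✓; Tm = 64.9 + 41·(9 − 16.4)/19 = 48.9°C ✓ — fails.
Candidate 3 (17 nt, A=7 T=2 G=3 C=5): 3' end AC has 1 G/C ✓; GC 8/17 = 47.1% ✓; Tm = 64.9 + 41·(8 − 16.4)/17 = 44.6°C, outside 45.4–53.8°C ✗ — fails.

None of the candidates satisfy all criteria.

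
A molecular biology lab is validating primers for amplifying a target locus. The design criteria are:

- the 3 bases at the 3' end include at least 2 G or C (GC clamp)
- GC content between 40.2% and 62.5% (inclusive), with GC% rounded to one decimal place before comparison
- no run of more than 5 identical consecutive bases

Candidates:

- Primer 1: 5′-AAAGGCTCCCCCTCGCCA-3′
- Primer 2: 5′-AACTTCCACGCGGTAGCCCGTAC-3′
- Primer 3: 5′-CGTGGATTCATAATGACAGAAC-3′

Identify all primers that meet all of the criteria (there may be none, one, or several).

None of the candidates satisfy all criteria.

Primer 1 (18 nt, A=4 T=2 G=3 C=9): 3' end CCA has 2 G/C ✓; GC 12/18 = 66.7%, outside 40.2–62.5% ✗; longest run = 5 ✓ — fails.
Primer 2 (23 nt, A=5 T=4 G=5 C=9): 3' end TAC has 1 G/C, need ≥2 ✗; GC 14/23 = 60.9% ✓; longest run = 3 ✓ — fails.
Primer 3 (22 nt, A=8 T=5 G=5 C=4): 3' end AAC has 1 G/C, need ≥2 ✗; GC 9/22 = 40.9% ✓; longest run = 2 ✓ — fails.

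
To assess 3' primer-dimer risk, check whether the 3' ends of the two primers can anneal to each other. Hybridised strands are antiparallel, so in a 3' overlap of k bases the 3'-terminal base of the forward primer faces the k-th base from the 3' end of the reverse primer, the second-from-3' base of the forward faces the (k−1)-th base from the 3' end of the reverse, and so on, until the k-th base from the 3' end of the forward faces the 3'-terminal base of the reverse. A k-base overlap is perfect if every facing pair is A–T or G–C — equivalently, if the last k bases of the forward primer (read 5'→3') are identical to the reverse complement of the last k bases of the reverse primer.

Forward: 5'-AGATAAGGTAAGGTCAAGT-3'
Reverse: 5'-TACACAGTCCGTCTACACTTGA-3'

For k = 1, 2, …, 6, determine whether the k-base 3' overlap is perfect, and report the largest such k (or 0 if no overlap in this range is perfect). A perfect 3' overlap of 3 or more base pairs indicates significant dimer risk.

Last 6 bases (5'→3') — forward …TCAAGT, reverse …ACTTGA.
Reverse complement of the reverse primer's last 6 bases: TCAAGT; its first k bases are the reverse complement of the reverse primer's last k bases, so a perfect k-base overlap needs the forward primer's last k bases to equal them.
Comparing (forward last k vs required): k=1: T vs T ✓; k=2: GT vs TC ✗; k=3: AGT vs TCA ✗; k=4: AAGT vs TCAA ✗; k=5: CAAGT vs TCAAG ✗; k=6: TCAAGT vs TCAAGT ✓.
Perfect overlaps at k = 1, 6; the largest is 6.

Longest perfect overlap: 6 complementary base pairs; significant dimer risk (threshold 3).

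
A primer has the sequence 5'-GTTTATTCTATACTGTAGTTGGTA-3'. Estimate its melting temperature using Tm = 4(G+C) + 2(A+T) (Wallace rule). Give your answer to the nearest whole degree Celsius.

Base counts: A=5, T=12, G=5, C=2 (length 24).
Tm = 2·(5+12) + 4·(5+2) = 2·17 + 4·7 = 34 + 28 = 62°C.

62°C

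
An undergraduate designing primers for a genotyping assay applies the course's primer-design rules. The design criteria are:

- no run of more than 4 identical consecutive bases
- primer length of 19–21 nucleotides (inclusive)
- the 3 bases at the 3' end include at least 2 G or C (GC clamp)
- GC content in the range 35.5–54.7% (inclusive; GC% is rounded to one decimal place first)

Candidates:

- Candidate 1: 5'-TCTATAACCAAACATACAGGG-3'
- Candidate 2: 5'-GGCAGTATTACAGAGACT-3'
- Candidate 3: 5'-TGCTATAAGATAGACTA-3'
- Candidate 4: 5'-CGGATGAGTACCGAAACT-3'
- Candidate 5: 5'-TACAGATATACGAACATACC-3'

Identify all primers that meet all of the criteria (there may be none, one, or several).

Candidate 1 only.

Candidate 1 (21 nt, A=9 T=4 G=3 C=5): longest run = 3 ✓; length 21 ✓; 3' end GGG has 3 G/C ✓; GC 8/21 = 38.1% ✓ — passes.
Candidate 2 (18 nt, A=6 T=4 G=5 C=3): longest run = 2 ✓; length 18, outside 19–21 ✗; 3' end ACT has 1 G/C, need ≥2 ✗; GC 8/18 = 44.4% ✓ — fails.
Candidate 3 (17 nt, A=7 T=5 G=3 C=2): longest run = 2 ✓; length 17, outside 19–21 ✗; 3' end CTA has 1 G/C, need ≥2 ✗; GC 5/17 = 29.4%, outside 35.5–54.7% ✗ — fails.
Candidate 4 (18 nt, A=6 T=3 G=5 C=4): longest run = 3 ✓; length 18, outside 19–21 ✗; 3' end ACT has 1 G/C, need ≥2 ✗; GC 9/18 = 50.0% ✓ — fails.
Candidate 5 (20 nt, A=9 T=4 G=2 C=5): longest run = 2 ✓; length 20 ✓; 3' end ACC has 2 G/C ✓; GC 7/20 = 35.0%, outside 35.5–54.7% ✗ — fails.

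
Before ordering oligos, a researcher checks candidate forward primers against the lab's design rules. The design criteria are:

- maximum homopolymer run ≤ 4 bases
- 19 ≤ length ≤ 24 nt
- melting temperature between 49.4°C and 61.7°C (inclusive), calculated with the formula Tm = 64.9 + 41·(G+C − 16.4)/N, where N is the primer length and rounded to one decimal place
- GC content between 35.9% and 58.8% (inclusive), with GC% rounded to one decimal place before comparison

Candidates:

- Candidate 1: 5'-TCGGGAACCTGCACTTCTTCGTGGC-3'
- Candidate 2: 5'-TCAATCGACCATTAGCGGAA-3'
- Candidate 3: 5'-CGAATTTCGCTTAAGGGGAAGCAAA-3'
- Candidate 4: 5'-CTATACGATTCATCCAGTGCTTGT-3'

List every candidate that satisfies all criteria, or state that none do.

Candidate 2 and Candidate 4.

Candidate 1 (25 nt, A=3 T=7 G=7 C=8): longest run = 3 ✓; length 25, outside 19–24 ✗; Tm = 64.9 + 41·(15 − 16.4)/25 = 62.6°C, outside 49.4–61.7°C ✗; GC 15/25 = 60.0%, outside 35.9–58.8% ✗ — fails.
Candidate 2 (20 nt, A=7 T=4 G=4 C=5): longest run = 2 ✓; length 20 ✓; Tm = 64.9 + 41·(9 − 16.4)/20 = 49.7°C ✓; GC 9/20 = 45.0% ✓ — passes.
Candidate 3 (25 nt, A=9 T=5 G=7 C=4): longest run = 4 ✓; length 25, outside 19–24 ✗; Tm = 64.9 + 41·(11 − 16.4)/25 = 56.0°C ✓; GC 11/25 = 44.0% ✓ — fails.
Candidate 4 (24 nt, A=5 T=9 G=4 C=6): longest run = 2 ✓; length 24 ✓; Tm = 64.9 + 41·(10 − 16.4)/24 = 54.0°C ✓; GC 10/24 = 41.7% ✓ — passes.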